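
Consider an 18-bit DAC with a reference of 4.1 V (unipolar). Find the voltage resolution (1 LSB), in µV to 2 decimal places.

Full-scale span = 4.1 V.
LSB = 4.1 / 2^18 = 4.1 / 262144 = 1.56403e-05 V = 15.64 µV.

15.64 µV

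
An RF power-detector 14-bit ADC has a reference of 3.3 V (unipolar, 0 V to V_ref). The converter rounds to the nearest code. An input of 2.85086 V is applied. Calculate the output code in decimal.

code 14154

With 16384 levels over 3.3 V, one step is 201.42 µV.
(V_in − V_low)/LSB = (2.85086 − 0) / 0.000201416 = 14154.088.
So the output code is 14154.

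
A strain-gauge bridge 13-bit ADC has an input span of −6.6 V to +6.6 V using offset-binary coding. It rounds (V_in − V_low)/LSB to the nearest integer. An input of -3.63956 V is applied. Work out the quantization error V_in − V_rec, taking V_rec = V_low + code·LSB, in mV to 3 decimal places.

0.430 mV

LSB = 13.2/2^13 = 1.611 mV.
(V_in − V_low)/LSB = (-3.63956 − (−6.6))/0.00161133 = 1837.2670 → code 1837 (round).
Code 1837 maps back to (−6.6) + 1837×0.00161133 V = -3.6399902 V.
V_in − V_rec = 0.000430234 V = 0.430 mV.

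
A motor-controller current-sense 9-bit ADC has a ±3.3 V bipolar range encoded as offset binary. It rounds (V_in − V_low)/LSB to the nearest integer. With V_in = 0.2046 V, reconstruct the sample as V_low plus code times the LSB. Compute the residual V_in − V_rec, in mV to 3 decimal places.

Step size: 6.6 V ÷ 2^9 = 12.891 mV.
Scaled input = 271.8720 LSBs, so code = 272.
V_rec = (−3.3) + 272·0.0128906 = 0.20625 V.
V_in − V_rec = -0.00165 V = -1.650 mV.

-1.650 mV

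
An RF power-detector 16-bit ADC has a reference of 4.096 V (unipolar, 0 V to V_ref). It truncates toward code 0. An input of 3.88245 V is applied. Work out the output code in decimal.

With 65536 levels over 4.096 V, one step is 62.50 µV.
Input sits at 62119.200 steps above V_low.
Floor → code 62119.

code 62119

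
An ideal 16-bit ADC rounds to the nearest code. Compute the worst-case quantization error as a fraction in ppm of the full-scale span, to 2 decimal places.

Rounding → worst-case error = ½ LSB = V_FS/2^17, so 1e+06/131072 = 7.62939 ppm of full scale.

7.63 ppm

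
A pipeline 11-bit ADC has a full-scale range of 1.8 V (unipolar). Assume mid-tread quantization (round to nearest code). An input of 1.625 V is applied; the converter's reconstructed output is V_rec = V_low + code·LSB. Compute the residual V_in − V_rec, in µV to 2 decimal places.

One LSB is 1.8 V / 2048 = 0.879 mV.
(V_in − V_low)/LSB = (1.625 − 0)/0.000878906 = 1848.8889 → code 1849 (round).
V_rec = 0 + 1849·0.000878906 = 1.6250977 V.
Error = 1.625 − 1.6250977 = -9.76563e-05 V = -97.66 µV.

-97.66 µV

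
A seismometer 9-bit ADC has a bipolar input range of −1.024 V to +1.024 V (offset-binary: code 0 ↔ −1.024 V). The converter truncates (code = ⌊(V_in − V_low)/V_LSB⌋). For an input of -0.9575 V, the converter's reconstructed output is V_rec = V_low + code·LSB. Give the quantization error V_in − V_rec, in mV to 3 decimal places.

One LSB is 2.048 V / 512 = 4.000 mV.
(-0.9575 − (−1.024))/0.004 = 16.6250; ⌊·⌋ gives code 16.
V_rec = (−1.024) + 16·0.004 = -0.96 V.
Difference: 0.0025 V → 2.500 mV.

2.500 mV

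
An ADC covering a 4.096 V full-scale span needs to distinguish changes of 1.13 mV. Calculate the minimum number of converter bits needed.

Number of steps required ≥ 4.096 V / 1.13 mV = 3624.78.
Need 2^N ≥ 3624.78; 2^11 = 2048, 2^12 = 4096.
Minimum N = 12.

12 bits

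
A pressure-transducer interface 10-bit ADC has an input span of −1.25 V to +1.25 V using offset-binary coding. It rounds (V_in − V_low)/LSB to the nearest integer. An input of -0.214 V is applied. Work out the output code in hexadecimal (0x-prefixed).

code 0x1A8 (decimal 424)

LSB = 2.5 V / 1024 = 2.441 mV.
(V_in − V_low)/LSB = (-0.214 − (−1.25)) / 0.00244141 = 424.346.
So the output code is 424.
In hexadecimal (0x-prefixed): 0x1A8.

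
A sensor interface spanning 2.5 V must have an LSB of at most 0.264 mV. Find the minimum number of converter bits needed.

14 bits

Number of steps required ≥ 2.5 V / 0.264 mV = 9469.70.
Need 2^N ≥ 9469.70; 2^13 = 8192, 2^14 = 16384.
Minimum N = 14.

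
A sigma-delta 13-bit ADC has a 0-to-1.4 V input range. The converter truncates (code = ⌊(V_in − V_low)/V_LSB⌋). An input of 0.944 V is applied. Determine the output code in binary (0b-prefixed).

LSB = 1.4 V / 8192 = 170.90 µV.
Input sits at 5523.749 steps above V_low.
So the output code is 5523.
In binary (0b-prefixed): 0b1010110010011.

code 0b1010110010011 (decimal 5523)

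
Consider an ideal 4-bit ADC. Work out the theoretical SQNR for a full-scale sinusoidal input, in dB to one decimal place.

SNR ≈ 6.02·N + 1.76 dB = 6.02·4 + 1.76 = 25.84 dB.

25.8 dB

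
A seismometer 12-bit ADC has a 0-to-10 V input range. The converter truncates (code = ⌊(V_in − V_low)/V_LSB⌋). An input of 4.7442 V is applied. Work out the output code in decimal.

code 1943

With 4096 levels over 10 V, one step is 2.441 mV.
Input sits at 1943.224 steps above V_low.
So the output code is 1943.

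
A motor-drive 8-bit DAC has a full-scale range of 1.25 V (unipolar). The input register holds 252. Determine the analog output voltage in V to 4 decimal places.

LSB = 1.25 V / 2^8 = 4.883 mV.
V_out = 0 + 252 × 0.00488281 V = 1.23047 V.

1.2305 V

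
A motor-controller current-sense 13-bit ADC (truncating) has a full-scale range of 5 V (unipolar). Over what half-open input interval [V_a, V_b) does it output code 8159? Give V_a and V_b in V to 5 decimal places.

[4.97986 V, 4.98047 V)

LSB = 5/2^13 = 0.610 mV.
V_a = V_low + 8159·LSB = 4.97986 V; V_b = V_low + 8160·LSB = 4.98047 V.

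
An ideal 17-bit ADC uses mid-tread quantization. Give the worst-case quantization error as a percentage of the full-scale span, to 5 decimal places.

Rounding → worst-case error = ½ LSB = V_FS/2^18, so 100/262144 = 0.00038147 % of full scale.

0.00038 %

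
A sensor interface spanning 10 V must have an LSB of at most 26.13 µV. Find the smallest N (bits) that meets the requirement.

19 bits

Number of steps required ≥ 10 V / 26.13 µV = 382701.88.
Need 2^N ≥ 382701.88; 2^18 = 262144, 2^19 = 524288.
Minimum N = 19.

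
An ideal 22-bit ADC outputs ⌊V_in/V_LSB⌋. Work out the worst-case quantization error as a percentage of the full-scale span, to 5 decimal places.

Truncating → worst-case error = 1 LSB = V_FS/2^22, so 100/4194304 = 2.38419e-05 % of full scale.

0.00002 %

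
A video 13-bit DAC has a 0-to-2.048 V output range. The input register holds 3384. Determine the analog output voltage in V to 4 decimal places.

0.8460 V

LSB = 2.048 V / 2^13 = 250.00 µV.
V_out = 0 + 3384 × 0.00025 V = 0.846 V.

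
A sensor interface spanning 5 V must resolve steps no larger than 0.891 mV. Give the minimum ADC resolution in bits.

Number of steps required ≥ 5 V / 0.891 mV = 5611.67.
Need 2^N ≥ 5611.67; 2^12 = 4096, 2^13 = 8192.
Minimum N = 13.

13 bits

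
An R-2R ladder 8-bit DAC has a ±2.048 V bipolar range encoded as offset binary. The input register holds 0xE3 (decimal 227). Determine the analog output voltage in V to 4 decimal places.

LSB = 4.096 V / 2^8 = 16.000 mV.
Code 0xE3 = 227 decimal.
V_out = (−2.048) + 227 × 0.016 V = 1.584 V.

1.5840 V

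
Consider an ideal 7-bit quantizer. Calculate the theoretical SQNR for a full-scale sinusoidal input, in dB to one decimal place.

SNR ≈ 6.02·N + 1.76 dB = 6.02·7 + 1.76 = 43.90 dB.

43.9 dB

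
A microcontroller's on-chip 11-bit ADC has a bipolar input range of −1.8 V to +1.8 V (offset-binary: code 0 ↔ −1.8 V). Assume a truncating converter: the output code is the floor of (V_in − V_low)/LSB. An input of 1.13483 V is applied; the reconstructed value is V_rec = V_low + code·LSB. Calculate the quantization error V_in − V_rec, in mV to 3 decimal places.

1.041 mV

LSB = 3.6/2^11 = 1.758 mV.
Scaled input = 1669.5922 LSBs, so code = 1669.
Code 1669 maps back to (−1.8) + 1669×0.00175781 V = 1.1337891 V.
V_in − V_rec = 0.00104094 V = 1.041 mV.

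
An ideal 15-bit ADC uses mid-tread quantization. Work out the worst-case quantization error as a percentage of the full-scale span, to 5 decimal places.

Rounding → worst-case error = ½ LSB = V_FS/2^16, so 100/65536 = 0.00152588 % of full scale.

0.00153 %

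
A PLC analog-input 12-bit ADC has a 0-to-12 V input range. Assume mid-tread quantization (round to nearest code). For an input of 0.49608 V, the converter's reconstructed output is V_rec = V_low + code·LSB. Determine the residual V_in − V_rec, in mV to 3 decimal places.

0.963 mV

LSB = 12/2^12 = 2.930 mV.
(V_in − V_low)/LSB = (0.49608 − 0)/0.00292969 = 169.3286 → code 169 (round).
V_rec = 0 + 169·0.00292969 = 0.49511719 V.
V_in − V_rec = 0.000962813 V = 0.963 mV.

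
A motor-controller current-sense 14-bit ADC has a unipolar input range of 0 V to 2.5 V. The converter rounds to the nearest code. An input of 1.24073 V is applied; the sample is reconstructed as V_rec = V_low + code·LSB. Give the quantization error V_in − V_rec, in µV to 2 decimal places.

One LSB is 2.5 V / 16384 = 152.59 µV.
(1.24073 − 0)/0.000152588 = 8131.2481; round gives code 8131.
V_rec = 0 + 8131·0.000152588 = 1.2406921 V.
V_in − V_rec = 3.78613e-05 V = 37.86 µV.

37.86 µV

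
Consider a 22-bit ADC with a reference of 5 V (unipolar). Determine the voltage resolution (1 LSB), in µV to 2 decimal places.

1.19 µV

Full-scale span = 5 V.
LSB = 5 / 2^22 = 5 / 4194304 = 1.19209e-06 V = 1.19 µV.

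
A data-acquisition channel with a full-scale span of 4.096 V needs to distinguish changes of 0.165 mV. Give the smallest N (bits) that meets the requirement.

Number of steps required ≥ 4.096 V / 0.165 mV = 24824.24.
Need 2^N ≥ 24824.24; 2^14 = 16384, 2^15 = 32768.
Minimum N = 15.

15 bits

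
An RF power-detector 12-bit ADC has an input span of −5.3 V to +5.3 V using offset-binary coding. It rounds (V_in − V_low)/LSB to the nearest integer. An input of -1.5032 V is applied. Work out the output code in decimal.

LSB = 10.6 V / 4096 = 2.588 mV.
Input sits at 1467.141 steps above V_low.
Round → code 1467.

code 1467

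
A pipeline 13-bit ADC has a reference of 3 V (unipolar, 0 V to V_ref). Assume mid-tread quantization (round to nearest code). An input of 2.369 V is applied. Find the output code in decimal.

code 6469

LSB = 3 V / 8192 = 366.21 µV.
Input sits at 6468.949 steps above V_low.
round(6468.949) = 6469.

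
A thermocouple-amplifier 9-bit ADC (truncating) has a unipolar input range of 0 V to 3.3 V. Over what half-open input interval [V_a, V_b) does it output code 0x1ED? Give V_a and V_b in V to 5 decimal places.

[3.17754 V, 3.18398 V)

LSB = 3.3/2^9 = 6.445 mV.
Code 0x1ED = 493 decimal.
V_a = V_low + 493·LSB = 3.17754 V; V_b = V_low + 494·LSB = 3.18398 V.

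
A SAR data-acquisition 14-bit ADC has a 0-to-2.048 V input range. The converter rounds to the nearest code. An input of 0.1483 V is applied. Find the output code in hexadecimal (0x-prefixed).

code 0x4A2 (decimal 1186)

Full-scale span = 2.048 V; LSB = 2.048/2^14 = 125.00 µV.
Input sits at 1186.400 steps above V_low.
round(1186.400) = 1186.
In hexadecimal (0x-prefixed): 0x4A2.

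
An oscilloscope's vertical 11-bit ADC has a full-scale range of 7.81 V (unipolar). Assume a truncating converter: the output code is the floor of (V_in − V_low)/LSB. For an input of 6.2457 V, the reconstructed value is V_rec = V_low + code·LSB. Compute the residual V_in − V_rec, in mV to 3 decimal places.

3.039 mV

One LSB is 7.81 V / 2048 = 3.813 mV.
(6.2457 − 0)/0.00381348 = 1637.7969; ⌊·⌋ gives code 1637.
V_rec = 0 + 1637·0.00381348 = 6.2426611 V.
Error = 6.2457 − 6.2426611 = 0.00303887 V = 3.039 mV.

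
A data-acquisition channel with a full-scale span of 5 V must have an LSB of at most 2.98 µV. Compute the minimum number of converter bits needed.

Number of steps required ≥ 5 V / 2.98 µV = 1677852.35.
Need 2^N ≥ 1677852.35; 2^20 = 1048576, 2^21 = 2097152.
Minimum N = 21.

21 bits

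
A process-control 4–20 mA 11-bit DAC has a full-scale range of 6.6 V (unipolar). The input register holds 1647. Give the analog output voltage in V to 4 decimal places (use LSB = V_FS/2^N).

LSB = 6.6 V / 2^11 = 3.223 mV.
V_out = 0 + 1647 × 0.00322266 V = 5.30771 V.

5.3077 V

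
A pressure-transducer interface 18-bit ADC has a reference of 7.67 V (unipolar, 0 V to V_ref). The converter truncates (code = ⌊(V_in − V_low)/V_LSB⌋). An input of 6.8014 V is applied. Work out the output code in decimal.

Full-scale span = 7.67 V; LSB = 7.67/2^18 = 29.26 µV.
Input sits at 232457.132 steps above V_low.
⌊·⌋(232457.132) = 232457.

code 232457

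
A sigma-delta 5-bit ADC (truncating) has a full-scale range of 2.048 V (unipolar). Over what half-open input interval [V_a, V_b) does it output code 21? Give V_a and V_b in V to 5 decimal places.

[1.34400 V, 1.40800 V)

LSB = 2.048/2^5 = 64.000 mV.
V_a = V_low + 21·LSB = 1.344 V; V_b = V_low + 22·LSB = 1.408 V.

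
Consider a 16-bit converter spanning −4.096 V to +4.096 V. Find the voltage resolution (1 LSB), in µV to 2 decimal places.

Full-scale span = 8.192 V.
LSB = 8.192 / 2^16 = 8.192 / 65536 = 0.000125 V = 125.00 µV.

125.00 µV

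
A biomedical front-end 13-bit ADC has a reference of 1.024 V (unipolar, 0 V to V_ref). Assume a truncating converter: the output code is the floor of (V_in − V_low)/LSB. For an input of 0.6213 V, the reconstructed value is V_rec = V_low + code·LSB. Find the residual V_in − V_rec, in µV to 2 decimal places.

One LSB is 1.024 V / 8192 = 125.00 µV.
(0.6213 − 0)/0.000125 = 4970.4000; ⌊·⌋ gives code 4970.
Code 4970 maps back to 0 + 4970×0.000125 V = 0.62125 V.
V_in − V_rec = 5e-05 V = 50.00 µV.

50.00 µV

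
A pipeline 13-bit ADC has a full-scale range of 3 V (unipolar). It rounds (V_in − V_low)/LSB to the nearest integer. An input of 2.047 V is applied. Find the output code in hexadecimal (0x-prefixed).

LSB = 3 V / 8192 = 366.21 µV.
Input sits at 5589.675 steps above V_low.
Round → code 5590.
In hexadecimal (0x-prefixed): 0x15D6.

code 0x15D6 (decimal 5590)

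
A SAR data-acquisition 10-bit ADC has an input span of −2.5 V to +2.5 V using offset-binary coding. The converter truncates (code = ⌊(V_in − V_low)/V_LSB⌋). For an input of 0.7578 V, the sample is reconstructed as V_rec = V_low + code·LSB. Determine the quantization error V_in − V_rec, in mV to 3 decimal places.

Step size: 5 V ÷ 2^10 = 4.883 mV.
Scaled input = 667.1974 LSBs, so code = 667.
Reconstructed: 0.75683594 V.
Error = 0.7578 − 0.75683594 = 0.000964062 V = 0.964 mV.

0.964 mV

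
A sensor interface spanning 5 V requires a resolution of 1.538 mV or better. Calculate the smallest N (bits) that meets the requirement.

Number of steps required ≥ 5 V / 1.538 mV = 3250.98.
Need 2^N ≥ 3250.98; 2^11 = 2048, 2^12 = 4096.
Minimum N = 12.

12 bits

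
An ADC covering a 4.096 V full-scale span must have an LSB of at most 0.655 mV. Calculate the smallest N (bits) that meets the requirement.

Number of steps required ≥ 4.096 V / 0.655 mV = 6253.44.
Need 2^N ≥ 6253.44; 2^12 = 4096, 2^13 = 8192.
Minimum N = 13.

13 bits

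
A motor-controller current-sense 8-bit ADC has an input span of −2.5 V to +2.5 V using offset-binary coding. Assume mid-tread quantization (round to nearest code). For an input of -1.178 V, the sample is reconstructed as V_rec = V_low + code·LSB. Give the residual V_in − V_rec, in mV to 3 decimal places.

LSB = 5/2^8 = 19.531 mV.
(-1.178 − (−2.5))/0.0195312 = 67.6864; round gives code 68.
Reconstructed: -1.171875 V.
Error = -1.178 − (−1.171875) = -0.006125 V = -6.125 mV.

-6.125 mV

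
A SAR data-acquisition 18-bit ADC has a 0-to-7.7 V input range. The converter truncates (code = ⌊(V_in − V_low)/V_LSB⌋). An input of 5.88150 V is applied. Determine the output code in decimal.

code 200233

LSB = 7.7 V / 262144 = 29.37 µV.
(5.88150 − 0) / 2.93732e-05 = 200233.758 LSBs.
⌊·⌋(200233.758) = 200233.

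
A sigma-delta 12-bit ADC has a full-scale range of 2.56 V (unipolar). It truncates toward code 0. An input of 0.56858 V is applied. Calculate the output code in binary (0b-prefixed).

LSB = 2.56 V / 4096 = 0.625 mV.
Input sits at 909.728 steps above V_low.
Floor → code 909.
In binary (0b-prefixed): 0b1110001101.

code 0b1110001101 (decimal 909)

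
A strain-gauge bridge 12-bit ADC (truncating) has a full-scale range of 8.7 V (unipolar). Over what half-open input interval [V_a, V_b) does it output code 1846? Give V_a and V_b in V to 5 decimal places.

[3.92095 V, 3.92307 V)

LSB = 8.7/2^12 = 2.124 mV.
V_a = V_low + 1846·LSB = 3.92095 V; V_b = V_low + 1847·LSB = 3.92307 V.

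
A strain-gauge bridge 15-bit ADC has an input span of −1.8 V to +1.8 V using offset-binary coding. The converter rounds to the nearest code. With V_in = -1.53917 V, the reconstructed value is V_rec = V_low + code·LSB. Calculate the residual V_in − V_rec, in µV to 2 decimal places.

14.57 µV

Step size: 3.6 V ÷ 2^15 = 109.86 µV.
(V_in − V_low)/LSB = (-1.53917 − (−1.8))/0.000109863 = 2374.1326 → code 2374 (round).
Code 2374 maps back to (−1.8) + 2374×0.000109863 V = -1.5391846 V.
V_in − V_rec = 1.45703e-05 V = 14.57 µV.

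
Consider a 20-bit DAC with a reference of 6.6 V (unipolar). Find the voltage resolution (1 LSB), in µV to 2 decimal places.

Full-scale span = 6.6 V.
LSB = 6.6 / 2^20 = 6.6 / 1048576 = 6.29425e-06 V = 6.29 µV.

6.29 µV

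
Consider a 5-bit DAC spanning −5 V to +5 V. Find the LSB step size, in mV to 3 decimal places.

Full-scale span = 10 V.
LSB = 10 / 2^5 = 10 / 32 = 0.3125 V = 312.500 mV.

312.500 mV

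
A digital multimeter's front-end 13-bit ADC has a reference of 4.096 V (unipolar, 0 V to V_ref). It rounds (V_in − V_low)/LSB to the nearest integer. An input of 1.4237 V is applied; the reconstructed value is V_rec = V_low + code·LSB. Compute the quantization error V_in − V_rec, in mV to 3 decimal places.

0.200 mV

One LSB is 4.096 V / 8192 = 0.500 mV.
(V_in − V_low)/LSB = (1.4237 − 0)/0.0005 = 2847.4000 → code 2847 (round).
V_rec = 0 + 2847·0.0005 = 1.4235 V.
Difference: 0.0002 V → 0.200 mV.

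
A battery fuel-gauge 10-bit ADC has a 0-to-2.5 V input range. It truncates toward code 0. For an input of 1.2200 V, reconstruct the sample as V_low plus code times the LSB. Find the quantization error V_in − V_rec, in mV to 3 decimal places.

One LSB is 2.5 V / 1024 = 2.441 mV.
(V_in − V_low)/LSB = (1.2200 − 0)/0.00244141 = 499.7120 → code 499 (floor).
Code 499 maps back to 0 + 499×0.00244141 V = 1.2182617 V.
V_in − V_rec = 0.00173828 V = 1.738 mV.

1.738 mV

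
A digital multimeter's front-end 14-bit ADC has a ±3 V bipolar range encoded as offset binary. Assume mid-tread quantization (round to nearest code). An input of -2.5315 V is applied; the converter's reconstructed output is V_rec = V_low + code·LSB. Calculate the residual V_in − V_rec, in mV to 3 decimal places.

LSB = 6/2^14 = 366.21 µV.
Scaled input = 1279.3173 LSBs, so code = 1279.
Reconstructed: -2.5316162 V.
Error = -2.5315 − (−2.5316162) = 0.000116211 V = 0.116 mV.

0.116 mV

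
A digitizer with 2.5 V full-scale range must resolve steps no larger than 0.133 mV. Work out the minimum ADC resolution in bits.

Number of steps required ≥ 2.5 V / 0.133 mV = 18796.99.
Need 2^N ≥ 18796.99; 2^14 = 16384, 2^15 = 32768.
Minimum N = 15.

15 bits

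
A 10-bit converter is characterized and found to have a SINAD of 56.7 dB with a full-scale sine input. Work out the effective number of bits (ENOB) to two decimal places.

ENOB = (SINAD − 1.76) / 6.02 = (56.7 − 1.76)/6.02 = 9.126.

9.13 bits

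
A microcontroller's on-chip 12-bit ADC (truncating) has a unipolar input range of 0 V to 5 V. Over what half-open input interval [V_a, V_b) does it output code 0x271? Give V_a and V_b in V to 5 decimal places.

[0.76294 V, 0.76416 V)

LSB = 5/2^12 = 1.221 mV.
Code 0x271 = 625 decimal.
V_a = V_low + 625·LSB = 0.762939 V; V_b = V_low + 626·LSB = 0.76416 V.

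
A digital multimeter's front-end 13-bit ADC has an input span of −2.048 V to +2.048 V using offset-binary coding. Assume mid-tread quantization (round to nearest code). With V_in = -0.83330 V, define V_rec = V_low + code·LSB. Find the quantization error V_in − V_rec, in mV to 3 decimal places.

LSB = 4.096/2^13 = 0.500 mV.
(V_in − V_low)/LSB = (-0.83330 − (−2.048))/0.0005 = 2429.4000 → code 2429 (round).
Reconstructed: -0.8335 V.
Error = -0.83330 − (−0.8335) = 0.0002 V = 0.200 mV.

0.200 mV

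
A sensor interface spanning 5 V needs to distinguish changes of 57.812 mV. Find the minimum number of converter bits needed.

Number of steps required ≥ 5 V / 57.812 mV = 86.49.
Need 2^N ≥ 86.49; 2^6 = 64, 2^7 = 128.
Minimum N = 7.

7 bits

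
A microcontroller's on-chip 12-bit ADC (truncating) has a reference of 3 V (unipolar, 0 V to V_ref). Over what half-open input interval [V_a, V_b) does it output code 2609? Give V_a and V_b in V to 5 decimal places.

[1.91089 V, 1.91162 V)

LSB = 3/2^12 = 0.732 mV.
V_a = V_low + 2609·LSB = 1.91089 V; V_b = V_low + 2610·LSB = 1.91162 V.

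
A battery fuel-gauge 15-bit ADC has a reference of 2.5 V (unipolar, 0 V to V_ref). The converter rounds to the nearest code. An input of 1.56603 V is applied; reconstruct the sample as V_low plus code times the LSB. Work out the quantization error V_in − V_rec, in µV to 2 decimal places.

20.48 µV

Step size: 2.5 V ÷ 2^15 = 76.29 µV.
(1.56603 − 0)/7.62939e-05 = 20526.2684; round gives code 20526.
Reconstructed: 1.5660095 V.
Error = 1.56603 − 1.5660095 = 2.04785e-05 V = 20.48 µV.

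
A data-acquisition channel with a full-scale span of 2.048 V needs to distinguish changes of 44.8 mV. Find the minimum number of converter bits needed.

6 bits

Number of steps required ≥ 2.048 V / 44.8 mV = 45.71.
Need 2^N ≥ 45.71; 2^5 = 32, 2^6 = 64.
Minimum N = 6.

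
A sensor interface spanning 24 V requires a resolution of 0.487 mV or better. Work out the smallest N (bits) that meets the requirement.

16 bits

Number of steps required ≥ 24 V / 0.487 mV = 49281.31.
Need 2^N ≥ 49281.31; 2^15 = 32768, 2^16 = 65536.
Minimum N = 16.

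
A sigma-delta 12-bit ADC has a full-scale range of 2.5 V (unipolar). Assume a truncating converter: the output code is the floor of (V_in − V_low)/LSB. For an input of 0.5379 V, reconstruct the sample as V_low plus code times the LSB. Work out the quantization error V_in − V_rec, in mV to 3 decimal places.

One LSB is 2.5 V / 4096 = 0.610 mV.
(V_in − V_low)/LSB = (0.5379 − 0)/0.000610352 = 881.2954 → code 881 (floor).
V_rec = 0 + 881·0.000610352 = 0.53771973 V.
V_in − V_rec = 0.000180273 V = 0.180 mV.

0.180 mV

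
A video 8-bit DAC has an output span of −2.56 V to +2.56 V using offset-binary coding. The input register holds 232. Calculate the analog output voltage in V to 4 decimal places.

2.0800 V

LSB = 5.12 V / 2^8 = 20.000 mV.
V_out = (−2.56) + 232 × 0.02 V = 2.08 V.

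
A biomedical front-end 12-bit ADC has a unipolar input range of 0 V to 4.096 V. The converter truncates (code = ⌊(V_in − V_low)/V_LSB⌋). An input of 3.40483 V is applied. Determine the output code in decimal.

LSB = 4.096 V / 4096 = 1.000 mV.
Input sits at 3404.830 steps above V_low.
Floor → code 3404.

code 3404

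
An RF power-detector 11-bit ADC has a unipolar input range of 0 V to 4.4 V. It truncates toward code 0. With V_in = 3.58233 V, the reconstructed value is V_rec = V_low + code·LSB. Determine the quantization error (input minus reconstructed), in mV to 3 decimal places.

LSB = 4.4/2^11 = 2.148 mV.
(3.58233 − 0)/0.00214844 = 1667.4118; ⌊·⌋ gives code 1667.
Code 1667 maps back to 0 + 1667×0.00214844 V = 3.5814453 V.
Difference: 0.000884687 V → 0.885 mV.

0.885 mV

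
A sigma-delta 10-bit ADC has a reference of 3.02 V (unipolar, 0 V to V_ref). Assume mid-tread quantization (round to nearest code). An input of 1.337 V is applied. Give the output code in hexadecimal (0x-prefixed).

code 0x1C5 (decimal 453)

Full-scale span = 3.02 V; LSB = 3.02/2^10 = 2.949 mV.
(1.337 − 0) / 0.00294922 = 453.340 LSBs.
Round → code 453.
In hexadecimal (0x-prefixed): 0x1C5.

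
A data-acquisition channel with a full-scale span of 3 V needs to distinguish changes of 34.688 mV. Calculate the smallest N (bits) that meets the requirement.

7 bits

Number of steps required ≥ 3 V / 34.688 mV = 86.49.
Need 2^N ≥ 86.49; 2^6 = 64, 2^7 = 128.
Minimum N = 7.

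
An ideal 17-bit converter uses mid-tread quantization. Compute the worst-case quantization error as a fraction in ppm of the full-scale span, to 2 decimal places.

Rounding → worst-case error = ½ LSB = V_FS/2^18, so 1e+06/262144 = 3.8147 ppm of full scale.

3.81 ppm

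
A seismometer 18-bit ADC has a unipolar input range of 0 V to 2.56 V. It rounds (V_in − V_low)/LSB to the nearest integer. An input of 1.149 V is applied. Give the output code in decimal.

LSB = 2.56 V / 262144 = 9.77 µV.
(1.149 − 0) / 9.76563e-06 = 117657.600 LSBs.
Round → code 117658.

code 117658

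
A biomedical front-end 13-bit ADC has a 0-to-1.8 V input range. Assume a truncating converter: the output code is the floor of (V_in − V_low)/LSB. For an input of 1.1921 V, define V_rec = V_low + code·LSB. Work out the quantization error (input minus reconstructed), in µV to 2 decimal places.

LSB = 1.8/2^13 = 219.73 µV.
(V_in − V_low)/LSB = (1.1921 − 0)/0.000219727 = 5425.3796 → code 5425 (floor).
V_rec = 0 + 5425·0.000219727 = 1.1920166 V.
V_in − V_rec = 8.33984e-05 V = 83.40 µV.

83.40 µV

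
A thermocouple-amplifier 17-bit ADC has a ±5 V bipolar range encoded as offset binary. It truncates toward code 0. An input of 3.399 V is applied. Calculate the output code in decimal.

code 110087

With 131072 levels over 10 V, one step is 76.29 µV.
Input sits at 110087.373 steps above V_low.
Floor → code 110087.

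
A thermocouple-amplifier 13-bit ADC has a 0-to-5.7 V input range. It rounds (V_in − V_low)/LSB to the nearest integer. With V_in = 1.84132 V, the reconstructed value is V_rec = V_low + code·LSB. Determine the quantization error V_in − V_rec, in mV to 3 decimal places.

0.231 mV

One LSB is 5.7 V / 8192 = 0.696 mV.
Scaled input = 2646.3322 LSBs, so code = 2646.
Reconstructed: 1.8410889 V.
Error = 1.84132 − 1.8410889 = 0.000231133 V = 0.231 mV.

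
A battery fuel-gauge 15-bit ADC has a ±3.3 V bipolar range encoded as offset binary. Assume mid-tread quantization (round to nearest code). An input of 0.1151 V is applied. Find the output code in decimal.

code 16955

Full-scale span = 6.6 V; LSB = 6.6/2^15 = 201.42 µV.
Input sits at 16955.454 steps above V_low.
So the output code is 16955.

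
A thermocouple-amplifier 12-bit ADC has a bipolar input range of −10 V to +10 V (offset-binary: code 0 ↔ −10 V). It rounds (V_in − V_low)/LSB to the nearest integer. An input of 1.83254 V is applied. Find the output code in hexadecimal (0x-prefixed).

code 0x977 (decimal 2423)

Full-scale span = 20 V; LSB = 20/2^12 = 4.883 mV.
(V_in − V_low)/LSB = (1.83254 − (−10)) / 0.00488281 = 2423.304.
Round → code 2423.
In hexadecimal (0x-prefixed): 0x977.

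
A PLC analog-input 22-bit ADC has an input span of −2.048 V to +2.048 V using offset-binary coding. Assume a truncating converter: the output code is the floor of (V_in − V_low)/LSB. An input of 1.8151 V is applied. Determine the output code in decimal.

code 3955814

LSB = 4.096 V / 4194304 = 0.98 µV.
(1.8151 − (−2.048)) / 9.76563e-07 = 3955814.400 LSBs.
So the output code is 3955814.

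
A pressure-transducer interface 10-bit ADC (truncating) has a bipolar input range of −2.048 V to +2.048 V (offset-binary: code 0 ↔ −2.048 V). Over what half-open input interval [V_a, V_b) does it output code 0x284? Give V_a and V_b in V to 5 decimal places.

[0.52800 V, 0.53200 V)

LSB = 4.096/2^10 = 4.000 mV.
Code 0x284 = 644 decimal.
V_a = V_low + 644·LSB = 0.528 V; V_b = V_low + 645·LSB = 0.532 V.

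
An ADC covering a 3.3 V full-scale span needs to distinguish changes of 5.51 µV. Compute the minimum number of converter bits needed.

Number of steps required ≥ 3.3 V / 5.51 µV = 598911.07.
Need 2^N ≥ 598911.07; 2^19 = 524288, 2^20 = 1048576.
Minimum N = 20.

20 bits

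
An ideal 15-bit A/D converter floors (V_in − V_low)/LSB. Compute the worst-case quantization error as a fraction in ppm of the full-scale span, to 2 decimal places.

30.52 ppm

Truncating → worst-case error = 1 LSB = V_FS/2^15, so 1e+06/32768 = 30.5176 ppm of full scale.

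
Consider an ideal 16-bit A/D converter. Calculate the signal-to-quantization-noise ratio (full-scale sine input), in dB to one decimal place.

SNR ≈ 6.02·N + 1.76 dB = 6.02·16 + 1.76 = 98.08 dB.

98.1 dB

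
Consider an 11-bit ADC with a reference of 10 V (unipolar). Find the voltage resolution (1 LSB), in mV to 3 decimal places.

4.883 mV

Full-scale span = 10 V.
LSB = 10 / 2^11 = 10 / 2048 = 0.00488281 V = 4.883 mV.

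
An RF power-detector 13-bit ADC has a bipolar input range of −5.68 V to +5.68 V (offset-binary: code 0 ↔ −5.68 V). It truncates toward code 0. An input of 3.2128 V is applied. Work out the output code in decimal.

code 6412

Full-scale span = 11.36 V; LSB = 11.36/2^13 = 1.387 mV.
(V_in − V_low)/LSB = (3.2128 − (−5.68)) / 0.00138672 = 6412.836.
So the output code is 6412.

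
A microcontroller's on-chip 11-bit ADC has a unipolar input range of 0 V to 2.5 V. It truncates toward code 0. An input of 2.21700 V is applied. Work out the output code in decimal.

code 1816

With 2048 levels over 2.5 V, one step is 1.221 mV.
(2.21700 − 0) / 0.0012207 = 1816.166 LSBs.
So the output code is 1816.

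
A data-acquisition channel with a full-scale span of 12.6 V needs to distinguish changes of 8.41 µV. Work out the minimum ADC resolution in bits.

Number of steps required ≥ 12.6 V / 8.41 µV = 1498216.41.
Need 2^N ≥ 1498216.41; 2^20 = 1048576, 2^21 = 2097152.
Minimum N = 21.

21 bits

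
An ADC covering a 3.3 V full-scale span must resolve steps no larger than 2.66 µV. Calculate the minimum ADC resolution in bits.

Number of steps required ≥ 3.3 V / 2.66 µV = 1240601.50.
Need 2^N ≥ 1240601.50; 2^20 = 1048576, 2^21 = 2097152.
Minimum N = 21.

21 bits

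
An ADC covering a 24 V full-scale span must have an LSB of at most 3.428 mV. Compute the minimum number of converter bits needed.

Number of steps required ≥ 24 V / 3.428 mV = 7001.17.
Need 2^N ≥ 7001.17; 2^12 = 4096, 2^13 = 8192.
Minimum N = 13.

13 bits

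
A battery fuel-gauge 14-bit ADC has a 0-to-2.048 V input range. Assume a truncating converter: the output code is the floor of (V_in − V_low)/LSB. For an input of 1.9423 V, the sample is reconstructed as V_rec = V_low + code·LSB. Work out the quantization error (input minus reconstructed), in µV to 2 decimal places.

50.00 µV

One LSB is 2.048 V / 16384 = 125.00 µV.
(1.9423 − 0)/0.000125 = 15538.4000; ⌊·⌋ gives code 15538.
Code 15538 maps back to 0 + 15538×0.000125 V = 1.94225 V.
Difference: 5e-05 V → 50.00 µV.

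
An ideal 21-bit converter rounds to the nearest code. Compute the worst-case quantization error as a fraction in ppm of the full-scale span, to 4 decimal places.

0.2384 ppm

Rounding → worst-case error = ½ LSB = V_FS/2^22, so 1e+06/4194304 = 0.238419 ppm of full scale.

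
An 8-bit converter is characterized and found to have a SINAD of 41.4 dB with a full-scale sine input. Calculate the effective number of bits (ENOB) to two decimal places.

6.58 bits

ENOB = (SINAD − 1.76) / 6.02 = (41.4 − 1.76)/6.02 = 6.585.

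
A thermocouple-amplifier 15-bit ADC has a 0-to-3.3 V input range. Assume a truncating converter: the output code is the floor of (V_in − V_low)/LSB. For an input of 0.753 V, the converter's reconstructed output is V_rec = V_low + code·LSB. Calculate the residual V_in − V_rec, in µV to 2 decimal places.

LSB = 3.3/2^15 = 100.71 µV.
(V_in − V_low)/LSB = (0.753 − 0)/0.000100708 = 7477.0618 → code 7477 (floor).
V_rec = 0 + 7477·0.000100708 = 0.75299377 V.
Difference: 6.22559e-06 V → 6.23 µV.

6.23 µV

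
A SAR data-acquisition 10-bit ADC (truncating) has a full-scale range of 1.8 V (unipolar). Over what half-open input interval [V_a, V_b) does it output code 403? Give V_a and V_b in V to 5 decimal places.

LSB = 1.8/2^10 = 1.758 mV.
V_a = V_low + 403·LSB = 0.708398 V; V_b = V_low + 404·LSB = 0.710156 V.

[0.70840 V, 0.71016 V)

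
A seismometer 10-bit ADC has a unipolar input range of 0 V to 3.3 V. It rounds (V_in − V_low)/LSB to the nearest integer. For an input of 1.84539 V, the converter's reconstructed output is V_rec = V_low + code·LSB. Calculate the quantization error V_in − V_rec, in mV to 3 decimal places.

LSB = 3.3/2^10 = 3.223 mV.
(1.84539 − 0)/0.00322266 = 572.6301; round gives code 573.
V_rec = 0 + 573·0.00322266 = 1.846582 V.
V_in − V_rec = -0.00119203 V = -1.192 mV.

-1.192 mV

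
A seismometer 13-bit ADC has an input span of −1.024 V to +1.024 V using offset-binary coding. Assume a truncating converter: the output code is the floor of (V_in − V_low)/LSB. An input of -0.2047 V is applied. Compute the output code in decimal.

LSB = 2.048 V / 8192 = 250.00 µV.
(-0.2047 − (−1.024)) / 0.00025 = 3277.200 LSBs.
Floor → code 3277.

code 3277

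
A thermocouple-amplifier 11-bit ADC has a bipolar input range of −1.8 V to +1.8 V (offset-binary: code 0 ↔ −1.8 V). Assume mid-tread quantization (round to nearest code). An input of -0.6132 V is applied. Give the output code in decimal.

code 675

With 2048 levels over 3.6 V, one step is 1.758 mV.
Input sits at 675.157 steps above V_low.
round(675.157) = 675.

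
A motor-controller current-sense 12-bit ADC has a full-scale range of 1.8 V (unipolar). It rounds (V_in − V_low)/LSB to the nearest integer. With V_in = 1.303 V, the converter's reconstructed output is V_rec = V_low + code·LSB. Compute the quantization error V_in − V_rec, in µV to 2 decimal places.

21.48 µV

LSB = 1.8/2^12 = 439.45 µV.
(1.303 − 0)/0.000439453 = 2965.0489; round gives code 2965.
Code 2965 maps back to 0 + 2965×0.000439453 V = 1.3029785 V.
Error = 1.303 − 1.3029785 = 2.14844e-05 V = 21.48 µV.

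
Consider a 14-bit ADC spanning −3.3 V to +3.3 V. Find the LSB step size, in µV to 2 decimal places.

402.83 µV

Full-scale span = 6.6 V.
LSB = 6.6 / 2^14 = 6.6 / 16384 = 0.000402832 V = 402.83 µV.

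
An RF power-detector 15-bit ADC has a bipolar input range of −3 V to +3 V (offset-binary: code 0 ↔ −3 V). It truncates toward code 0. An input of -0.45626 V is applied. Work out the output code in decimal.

Full-scale span = 6 V; LSB = 6/2^15 = 183.11 µV.
(V_in − V_low)/LSB = (-0.45626 − (−3)) / 0.000183105 = 13892.212.
So the output code is 13892.

code 13892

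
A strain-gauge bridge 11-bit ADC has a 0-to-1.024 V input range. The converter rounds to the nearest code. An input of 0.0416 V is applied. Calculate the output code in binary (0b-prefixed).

code 0b1010011 (decimal 83)

With 2048 levels over 1.024 V, one step is 0.500 mV.
(V_in − V_low)/LSB = (0.0416 − 0) / 0.0005 = 83.200.
round(83.200) = 83.
In binary (0b-prefixed): 0b1010011.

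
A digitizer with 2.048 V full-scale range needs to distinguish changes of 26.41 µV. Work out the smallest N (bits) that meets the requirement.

17 bits

Number of steps required ≥ 2.048 V / 26.41 µV = 77546.38.
Need 2^N ≥ 77546.38; 2^16 = 65536, 2^17 = 131072.
Minimum N = 17.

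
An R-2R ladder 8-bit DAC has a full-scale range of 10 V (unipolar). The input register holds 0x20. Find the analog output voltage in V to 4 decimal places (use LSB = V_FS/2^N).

LSB = 10 V / 2^8 = 39.062 mV.
Code 0x20 = 32 decimal.
V_out = 0 + 32 × 0.0390625 V = 1.25 V.

1.2500 V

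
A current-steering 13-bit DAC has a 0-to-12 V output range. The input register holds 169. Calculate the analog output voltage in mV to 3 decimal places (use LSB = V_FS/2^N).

247.559 mV

LSB = 12 V / 2^13 = 1.465 mV.
V_out = 0 + 169 × 0.00146484 V = 0.247559 V.
= 247.559 mV.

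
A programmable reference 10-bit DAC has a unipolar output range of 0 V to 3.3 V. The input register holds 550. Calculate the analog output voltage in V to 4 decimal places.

LSB = 3.3 V / 2^10 = 3.223 mV.
V_out = 0 + 550 × 0.00322266 V = 1.77246 V.

1.7725 V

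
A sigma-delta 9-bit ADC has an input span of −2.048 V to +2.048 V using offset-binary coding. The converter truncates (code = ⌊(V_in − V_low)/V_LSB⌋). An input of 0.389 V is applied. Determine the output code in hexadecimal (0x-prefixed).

code 0x130 (decimal 304)

Full-scale span = 4.096 V; LSB = 4.096/2^9 = 8.000 mV.
(V_in − V_low)/LSB = (0.389 − (−2.048)) / 0.008 = 304.625.
⌊·⌋(304.625) = 304.
In hexadecimal (0x-prefixed): 0x130.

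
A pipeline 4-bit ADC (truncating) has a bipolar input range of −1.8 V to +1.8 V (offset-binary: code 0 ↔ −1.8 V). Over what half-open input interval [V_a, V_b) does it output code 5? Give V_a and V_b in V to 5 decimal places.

[-0.67500 V, -0.45000 V)

LSB = 3.6/2^4 = 225.000 mV.
V_a = V_low + 5·LSB = -0.675 V; V_b = V_low + 6·LSB = -0.45 V.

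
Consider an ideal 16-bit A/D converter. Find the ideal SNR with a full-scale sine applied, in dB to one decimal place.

98.1 dB

SNR ≈ 6.02·N + 1.76 dB = 6.02·16 + 1.76 = 98.08 dB.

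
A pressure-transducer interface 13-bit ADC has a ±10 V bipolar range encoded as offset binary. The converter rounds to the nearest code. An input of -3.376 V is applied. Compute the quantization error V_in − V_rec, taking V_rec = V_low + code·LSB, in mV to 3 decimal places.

One LSB is 20 V / 8192 = 2.441 mV.
(-3.376 − (−10))/0.00244141 = 2713.1904; round gives code 2713.
Reconstructed: -3.3764648 V.
V_in − V_rec = 0.000464844 V = 0.465 mV.

0.465 mV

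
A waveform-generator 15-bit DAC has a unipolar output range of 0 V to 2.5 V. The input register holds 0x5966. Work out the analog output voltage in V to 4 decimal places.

LSB = 2.5 V / 2^15 = 76.29 µV.
Code 0x5966 = 22886 decimal.
V_out = 0 + 22886 × 7.62939e-05 V = 1.74606 V.

1.7461 V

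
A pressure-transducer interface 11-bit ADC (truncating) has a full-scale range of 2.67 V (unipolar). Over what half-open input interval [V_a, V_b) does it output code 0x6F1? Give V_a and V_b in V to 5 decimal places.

[2.31669 V, 2.31800 V)

LSB = 2.67/2^11 = 1.304 mV.
Code 0x6F1 = 1777 decimal.
V_a = V_low + 1777·LSB = 2.31669 V; V_b = V_low + 1778·LSB = 2.318 V.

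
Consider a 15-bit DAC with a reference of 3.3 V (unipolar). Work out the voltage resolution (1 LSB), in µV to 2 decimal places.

100.71 µV

Full-scale span = 3.3 V.
LSB = 3.3 / 2^15 = 3.3 / 32768 = 0.000100708 V = 100.71 µV.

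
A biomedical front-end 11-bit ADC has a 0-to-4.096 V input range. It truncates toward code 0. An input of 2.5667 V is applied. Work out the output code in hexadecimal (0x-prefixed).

code 0x503 (decimal 1283)

With 2048 levels over 4.096 V, one step is 2.000 mV.
Input sits at 1283.350 steps above V_low.
So the output code is 1283.
In hexadecimal (0x-prefixed): 0x503.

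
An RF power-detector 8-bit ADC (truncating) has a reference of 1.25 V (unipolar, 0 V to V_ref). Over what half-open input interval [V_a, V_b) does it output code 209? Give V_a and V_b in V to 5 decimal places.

LSB = 1.25/2^8 = 4.883 mV.
V_a = V_low + 209·LSB = 1.02051 V; V_b = V_low + 210·LSB = 1.02539 V.

[1.02051 V, 1.02539 V)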